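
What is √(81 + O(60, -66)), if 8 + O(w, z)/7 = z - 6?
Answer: I*√479 ≈ 21.886*I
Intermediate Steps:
O(w, z) = -98 + 7*z (O(w, z) = -56 + 7*(z - 6) = -56 + 7*(-6 + z) = -56 + (-42 + 7*z) = -98 + 7*z)
√(81 + O(60, -66)) = √(81 + (-98 + 7*(-66))) = √(81 + (-98 - 462)) = √(81 - 560) = √(-479) = I*√479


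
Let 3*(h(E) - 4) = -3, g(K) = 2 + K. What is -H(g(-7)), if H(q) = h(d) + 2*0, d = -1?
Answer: -3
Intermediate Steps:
h(E) = 3 (h(E) = 4 + (⅓)*(-3) = 4 - 1 = 3)
H(q) = 3 (H(q) = 3 + 2*0 = 3 + 0 = 3)
-H(g(-7)) = -1*3 = -3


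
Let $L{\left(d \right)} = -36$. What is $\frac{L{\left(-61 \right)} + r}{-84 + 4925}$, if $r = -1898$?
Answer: $- \frac{1934}{4841} \approx -0.3995$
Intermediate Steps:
$\frac{L{\left(-61 \right)} + r}{-84 + 4925} = \frac{-36 - 1898}{-84 + 4925} = - \frac{1934}{4841}$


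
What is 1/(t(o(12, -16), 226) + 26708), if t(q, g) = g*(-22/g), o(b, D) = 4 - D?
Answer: 1/26686 ≈ 3.7473e-5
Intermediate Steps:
t(q, g) = -22
1/(t(o(12, -16), 226) + 26708) = 1/(-22 + 26708) = 1/26686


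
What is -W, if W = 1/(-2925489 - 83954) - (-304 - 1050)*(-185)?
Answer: 753835377071/3009443 ≈ 2.5049e+5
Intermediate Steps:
W = -753835377071/3009443 (W = 1/(-3009443) - (-1354)*(-185) = -1/3009443 - 1*250490 = -1/3009443 - 250490 = -753835377071/3009443 ≈ -2.5049e+5)
-W = -1*(-753835377071/3009443) = 753835377071/3009443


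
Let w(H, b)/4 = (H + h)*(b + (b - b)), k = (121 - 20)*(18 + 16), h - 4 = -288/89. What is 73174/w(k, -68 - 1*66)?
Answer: -3256243/81925992 ≈ -0.039746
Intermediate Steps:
h = 68/89 (h = 4 - 288/89 = 68/89 ≈ 0.76404)
k = 3434 (k = 101*34 = 3434)
w(H, b) = 4*b*(68/89 + H) (w(H, b) = 4*((H + 68/89)*(b + (b - b))) = 4*((68/89 + H)*(b + 0)) = 4*((68/89 + H)*b) = 4*(b*(68/89 + H)) = 4*b*(68/89 + H))
73174/w(k, -68 - 1*66) = 73174/((4*(-68 - 1*66)*(68 + 89*3434)/89)) = 73174/((4*(-68 - 66)*(68 + 305626)/89)) = 73174/(((4/89)*(-134)*305694)) = 73174/(-163851984/89) = 73174*(-89/163851984) = -3256243/81925992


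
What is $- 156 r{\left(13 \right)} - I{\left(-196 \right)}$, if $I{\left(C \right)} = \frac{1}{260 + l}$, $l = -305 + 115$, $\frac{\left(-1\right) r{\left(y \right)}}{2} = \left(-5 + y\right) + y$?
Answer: $\frac{458639}{70} \approx 6552.0$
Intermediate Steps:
$r{\left(y \right)} = 10 - 4 y$ ($r{\left(y \right)} = - 2 \left(\left(-5 + y\right) + y\right) = - 2 \left(-5 + 2 y\right) = 10 - 4 y$)
$l = -190$
$I{\left(C \right)} = \frac{1}{70}$ ($I{\left(C \right)} = \frac{1}{260 - 190} = \frac{1}{70}$)
$- 156 r{\left(13 \right)} - I{\left(-196 \right)} = - 156 \left(10 - 52\right) - \frac{1}{70} = \left(-156\right) \left(-42\right) - \frac{1}{70} = 6552 - \frac{1}{70} = \frac{458639}{70}$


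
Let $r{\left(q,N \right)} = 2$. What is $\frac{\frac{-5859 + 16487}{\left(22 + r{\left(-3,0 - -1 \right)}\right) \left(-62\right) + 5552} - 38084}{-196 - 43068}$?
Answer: $\frac{38690687}{43956224} \approx 0.88021$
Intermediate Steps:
$\frac{\frac{-5859 + 16487}{\left(22 + r{\left(-3,0 - -1 \right)}\right) \left(-62\right) + 5552} - 38084}{-196 - 43068} = \frac{\frac{-5859 + 16487}{\left(22 + 2\right) \left(-62\right) + 5552} - 38084}{-196 - 43068} = \frac{\frac{10628}{24 \left(-62\right) + 5552} - 38084}{-43264} = \left(\frac{10628}{-1488 + 5552} - 38084\right) \left(- \frac{1}{43264}\right) = \left(\frac{10628}{4064} - 38084\right) \left(- \frac{1}{43264}\right) = \left(10628 \cdot \frac{1}{4064} - 38084\right) \left(- \frac{1}{43264}\right) = \left(\frac{2657}{1016} - 38084\right) \left(- \frac{1}{43264}\right) = \left(- \frac{38690687}{1016}\right) \left(- \frac{1}{43264}\right) = \frac{38690687}{43956224}$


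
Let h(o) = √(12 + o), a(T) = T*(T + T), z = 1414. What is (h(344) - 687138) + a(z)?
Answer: 3311654 + 2*√89 ≈ 3.3117e+6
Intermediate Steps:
a(T) = 2*T² (a(T) = T*(2*T) = 2*T²)
(h(344) - 687138) + a(z) = (√(12 + 344) - 687138) + 2*1414² = (√356 - 687138) + 2*1999396 = (2*√89 - 687138) + 3998792 = (-687138 + 2*√89) + 3998792 = 3311654 + 2*√89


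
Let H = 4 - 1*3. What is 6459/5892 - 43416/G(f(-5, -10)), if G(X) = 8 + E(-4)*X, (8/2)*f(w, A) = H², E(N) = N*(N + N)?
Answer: -5327161/1964 ≈ -2712.4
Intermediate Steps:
E(N) = 2*N² (E(N) = N*(2*N) = 2*N²)
H = 1 (H = 4 - 3 = 1)
f(w, A) = ¼ (f(w, A) = (¼)*1² = (¼)*1 = ¼)
G(X) = 8 + 32*X (G(X) = 8 + (2*(-4)²)*X = 8 + (2*16)*X = 8 + 32*X)
6459/5892 - 43416/G(f(-5, -10)) = 6459/5892 - 43416/(8 + 32*(¼)) = 6459*(1/5892) - 43416/(8 + 8) = 2153/1964 - 43416/16 = 2153/1964 - 43416*1/16 = 2153/1964 - 5427/2 = -5327161/1964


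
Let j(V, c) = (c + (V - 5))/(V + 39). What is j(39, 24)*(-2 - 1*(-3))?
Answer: 29/39 ≈ 0.74359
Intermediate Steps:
j(V, c) = (-5 + V + c)/(39 + V) (j(V, c) = (c + (-5 + V))/(39 + V) = (-5 + V + c)/(39 + V))
j(39, 24)*(-2 - 1*(-3)) = ((-5 + 39 + 24)/(39 + 39))*(-2 - 1*(-3)) = (58/78)*(-2 + 3) = ((1/78)*58)*1 = (29/39)*1 = 29/39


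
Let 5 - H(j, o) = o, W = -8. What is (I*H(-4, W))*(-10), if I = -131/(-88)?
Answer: -8515/44 ≈ -193.52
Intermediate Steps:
H(j, o) = 5 - o
I = 131/88 (I = -131*(-1/88) = 131/88 ≈ 1.4886)
(I*H(-4, W))*(-10) = (131*(5 - 1*(-8))/88)*(-10) = (131*(5 + 8)/88)*(-10) = ((131/88)*13)*(-10) = (1703/88)*(-10) = -8515/44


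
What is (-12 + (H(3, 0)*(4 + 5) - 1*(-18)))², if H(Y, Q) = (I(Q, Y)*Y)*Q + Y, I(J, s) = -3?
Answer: 1089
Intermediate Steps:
H(Y, Q) = Y - 3*Q*Y (H(Y, Q) = (-3*Y)*Q + Y = -3*Q*Y + Y = Y - 3*Q*Y)
(-12 + (H(3, 0)*(4 + 5) - 1*(-18)))² = (-12 + ((3*(1 - 3*0))*(4 + 5) - 1*(-18)))² = (-12 + ((3*(1 + 0))*9 + 18))² = (-12 + ((3*1)*9 + 18))² = (-12 + (3*9 + 18))² = (-12 + (27 + 18))² = (-12 + 45)² = 33² = 1089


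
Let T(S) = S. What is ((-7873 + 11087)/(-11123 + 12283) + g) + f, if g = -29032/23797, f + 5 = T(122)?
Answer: 1636267639/13802260 ≈ 118.55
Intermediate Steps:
f = 117 (f = -5 + 122 = 117)
g = -29032/23797 (g = -29032*1/23797 = -29032/23797 ≈ -1.2200)
((-7873 + 11087)/(-11123 + 12283) + g) + f = ((-7873 + 11087)/(-11123 + 12283) - 29032/23797) + 117 = (3214/1160 - 29032/23797) + 117 = (3214*(1/1160) - 29032/23797) + 117 = (1607/580 - 29032/23797) + 117 = 21403219/13802260 + 117 = 1636267639/13802260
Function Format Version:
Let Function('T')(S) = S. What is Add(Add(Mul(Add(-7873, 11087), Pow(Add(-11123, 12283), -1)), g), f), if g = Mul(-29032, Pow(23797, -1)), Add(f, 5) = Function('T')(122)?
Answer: Rational(1636267639, 13802260) ≈ 118.55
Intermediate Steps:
f = 117 (f = Add(-5, 122) = 117)
g = Rational(-29032, 23797) (g = Mul(-29032, Rational(1, 23797)) = Rational(-29032, 23797) ≈ -1.2200)
Add(Add(Mul(Add(-7873, 11087), Pow(Add(-11123, 12283), -1)), g), f) = Add(Add(Mul(Add(-7873, 11087), Pow(Add(-11123, 12283), -1)), Rational(-29032, 23797)), 117) = Add(Add(Mul(3214, Pow(1160, -1)), Rational(-29032, 23797)), 117) = Add(Add(Mul(3214, Rational(1, 1160)), Rational(-29032, 23797)), 117) = Add(Add(Rational(1607, 580), Rational(-29032, 23797)), 117) = Add(Rational(21403219, 13802260), 117) = Rational(1636267639, 13802260)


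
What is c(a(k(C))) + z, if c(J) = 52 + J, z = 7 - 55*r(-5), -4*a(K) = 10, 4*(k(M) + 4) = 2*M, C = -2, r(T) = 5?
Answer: -437/2 ≈ -218.50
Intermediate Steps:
k(M) = -4 + M/2 (k(M) = -4 + (2*M)/4 = -4 + M/2)
a(K) = -5/2 (a(K) = -¼*10 = -5/2)
z = -268 (z = 7 - 55*5 = 7 - 275 = -268)
c(a(k(C))) + z = (52 - 5/2) - 268 = 99/2 - 268 = -437/2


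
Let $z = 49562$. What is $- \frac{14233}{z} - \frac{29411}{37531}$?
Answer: $- \frac{1991846705}{1860111422} \approx -1.0708$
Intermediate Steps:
$- \frac{14233}{z} - \frac{29411}{37531} = - \frac{14233}{49562} - \frac{29411}{37531} = - \frac{1991846705}{1860111422}$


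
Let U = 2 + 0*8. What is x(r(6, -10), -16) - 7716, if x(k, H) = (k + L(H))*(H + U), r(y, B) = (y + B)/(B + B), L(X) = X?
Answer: -37474/5 ≈ -7494.8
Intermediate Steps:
U = 2 (U = 2 + 0 = 2)
r(y, B) = (B + y)/(2*B) (r(y, B) = (B + y)/((2*B)) = (B + y)*(1/(2*B)) = (B + y)/(2*B))
x(k, H) = (2 + H)*(H + k) (x(k, H) = (k + H)*(H + 2) = (H + k)*(2 + H) = (2 + H)*(H + k))
x(r(6, -10), -16) - 7716 = ((-16)² + 2*(-16) + 2*((½)*(-10 + 6)/(-10)) - 8*(-10 + 6)/(-10)) - 7716 = (256 - 32 + 2*((½)*(-⅒)*(-4)) - 8*(-1)*(-4)/10) - 7716 = (256 - 32 + 2*(⅕) - 16*⅕) - 7716 = (256 - 32 + ⅖ - 16/5) - 7716 = 1106/5 - 7716 = -37474/5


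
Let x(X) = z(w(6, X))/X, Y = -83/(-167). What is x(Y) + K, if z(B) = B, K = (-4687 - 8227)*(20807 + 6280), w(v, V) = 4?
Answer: -29033525326/83 ≈ -3.4980e+8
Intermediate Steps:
Y = 83/167 (Y = -83*(-1/167) = 83/167 ≈ 0.49701)
K = -349801518 (K = -12914*27087 = -349801518)
x(X) = 4/X
x(Y) + K = 4/(83/167) - 349801518 = 4*(167/83) - 349801518 = 668/83 - 349801518 = -29033525326/83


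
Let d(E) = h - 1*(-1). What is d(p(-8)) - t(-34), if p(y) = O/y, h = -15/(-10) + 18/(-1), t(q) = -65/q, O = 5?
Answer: -296/17 ≈ -17.412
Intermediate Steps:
h = -33/2 (h = -15*(-1/10) + 18*(-1) = 3/2 - 18 = -33/2 ≈ -16.500)
p(y) = 5/y
d(E) = -31/2 (d(E) = -33/2 - 1*(-1) = -33/2 + 1 = -31/2)
d(p(-8)) - t(-34) = -31/2 - (-65)/(-34) = -31/2 - (-65)*(-1)/34 = -31/2 - 1*65/34 = -31/2 - 65/34 = -296/17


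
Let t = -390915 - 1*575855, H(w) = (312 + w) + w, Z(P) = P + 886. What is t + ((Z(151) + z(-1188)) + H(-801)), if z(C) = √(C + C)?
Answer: -967023 + 6*I*√66 ≈ -9.6702e+5 + 48.744*I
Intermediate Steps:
Z(P) = 886 + P
H(w) = 312 + 2*w
z(C) = √2*√C (z(C) = √(2*C) = √2*√C)
t = -966770 (t = -390915 - 575855 = -966770)
t + ((Z(151) + z(-1188)) + H(-801)) = -966770 + (((886 + 151) + √2*√(-1188)) + (312 + 2*(-801))) = -966770 + ((1037 + √2*(6*I*√33)) + (312 - 1602)) = -966770 + ((1037 + 6*I*√66) - 1290) = -966770 + (-253 + 6*I*√66) = -967023 + 6*I*√66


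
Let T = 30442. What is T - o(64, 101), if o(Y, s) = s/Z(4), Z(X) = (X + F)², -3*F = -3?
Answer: 760949/25 ≈ 30438.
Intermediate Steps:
F = 1 (F = -⅓*(-3) = 1)
Z(X) = (1 + X)² (Z(X) = (X + 1)² = (1 + X)²)
o(Y, s) = s/25 (o(Y, s) = s/((1 + 4)²) = s/(5²) = s/25)
T - o(64, 101) = 30442 - 101/25 = 760949/25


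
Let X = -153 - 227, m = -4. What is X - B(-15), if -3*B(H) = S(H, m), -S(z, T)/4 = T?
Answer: -1124/3 ≈ -374.67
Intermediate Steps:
S(z, T) = -4*T
X = -380
B(H) = -16/3 (B(H) = -(-4)*(-4)/3 = -⅓*16 = -16/3)
X - B(-15) = -380 - 1*(-16/3) = -380 + 16/3 = -1124/3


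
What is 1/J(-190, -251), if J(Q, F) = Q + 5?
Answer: -1/185 ≈ -0.0054054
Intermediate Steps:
J(Q, F) = 5 + Q
1/J(-190, -251) = 1/(5 - 190) = 1/(-185) = -1/185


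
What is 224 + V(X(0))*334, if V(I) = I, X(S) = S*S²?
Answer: 224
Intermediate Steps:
X(S) = S³
224 + V(X(0))*334 = 224 + 0³*334 = 224 + 0*334 = 224 + 0 = 224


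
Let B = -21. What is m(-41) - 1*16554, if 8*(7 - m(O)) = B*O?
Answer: -133237/8 ≈ -16655.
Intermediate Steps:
m(O) = 7 + 21*O/8 (m(O) = 7 - (-21)*O/8 = 7 + 21*O/8)
m(-41) - 1*16554 = (7 + (21/8)*(-41)) - 1*16554 = (7 - 861/8) - 16554 = -805/8 - 16554 = -133237/8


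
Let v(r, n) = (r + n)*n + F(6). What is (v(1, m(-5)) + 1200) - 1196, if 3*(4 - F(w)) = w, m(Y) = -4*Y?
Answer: 426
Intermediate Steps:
F(w) = 4 - w/3
v(r, n) = 2 + n*(n + r) (v(r, n) = (r + n)*n + (4 - ⅓*6) = (n + r)*n + (4 - 2) = n*(n + r) + 2 = 2 + n*(n + r))
(v(1, m(-5)) + 1200) - 1196 = ((2 + (-4*(-5))² - 4*(-5)*1) + 1200) - 1196 = ((2 + 20² + 20*1) + 1200) - 1196 = ((2 + 400 + 20) + 1200) - 1196 = (422 + 1200) - 1196 = 1622 - 1196 = 426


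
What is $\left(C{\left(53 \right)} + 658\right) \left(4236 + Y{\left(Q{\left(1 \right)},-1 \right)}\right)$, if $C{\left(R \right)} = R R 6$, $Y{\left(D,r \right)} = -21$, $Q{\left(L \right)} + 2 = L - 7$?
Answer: $73813080$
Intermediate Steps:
$Q{\left(L \right)} = -9 + L$ ($Q{\left(L \right)} = -2 + \left(L - 7\right) = -2 + \left(-7 + L\right) = -9 + L$)
$C{\left(R \right)} = 6 R^{2}$ ($C{\left(R \right)} = R^{2} \cdot 6 = 6 R^{2}$)
$\left(C{\left(53 \right)} + 658\right) \left(4236 + Y{\left(Q{\left(1 \right)},-1 \right)}\right) = \left(6 \cdot 53^{2} + 658\right) \left(4236 - 21\right) = \left(6 \cdot 2809 + 658\right) 4215 = \left(16854 + 658\right) 4215 = 17512 \cdot 4215 = 73813080$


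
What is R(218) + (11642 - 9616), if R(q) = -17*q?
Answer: -1680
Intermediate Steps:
R(218) + (11642 - 9616) = -17*218 + (11642 - 9616) = -3706 + 2026 = -1680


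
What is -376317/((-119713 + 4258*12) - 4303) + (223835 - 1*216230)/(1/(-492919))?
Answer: -273351484339083/72920 ≈ -3.7487e+9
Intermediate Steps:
-376317/((-119713 + 4258*12) - 4303) + (223835 - 1*216230)/(1/(-492919)) = -376317/((-119713 + 51096) - 4303) + (223835 - 216230)/(-1/492919) = -376317/(-68617 - 4303) + 7605*(-492919) = -376317/(-72920) - 3748648995 = -376317*(-1/72920) - 3748648995 = 376317/72920 - 3748648995 = -273351484339083/72920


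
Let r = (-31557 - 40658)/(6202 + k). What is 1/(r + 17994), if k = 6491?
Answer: 12693/228325627 ≈ 5.5592e-5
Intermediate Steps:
r = -72215/12693 (r = (-31557 - 40658)/(6202 + 6491) = -72215/12693 ≈ -5.6894)
1/(r + 17994) = 1/(-72215/12693 + 17994) = 1/(228325627/12693) = 12693/228325627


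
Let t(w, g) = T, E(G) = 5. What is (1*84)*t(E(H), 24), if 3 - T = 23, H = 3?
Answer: -1680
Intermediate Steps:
T = -20 (T = 3 - 1*23 = 3 - 23 = -20)
t(w, g) = -20
(1*84)*t(E(H), 24) = (1*84)*(-20) = 84*(-20) = -1680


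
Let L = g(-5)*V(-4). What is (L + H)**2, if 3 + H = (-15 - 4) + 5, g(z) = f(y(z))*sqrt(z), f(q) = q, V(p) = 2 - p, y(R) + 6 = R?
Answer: -21491 + 2244*I*sqrt(5) ≈ -21491.0 + 5017.7*I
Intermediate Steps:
y(R) = -6 + R
g(z) = sqrt(z)*(-6 + z) (g(z) = (-6 + z)*sqrt(z) = sqrt(z)*(-6 + z))
H = -17 (H = -3 + ((-15 - 4) + 5) = -3 + (-19 + 5) = -3 - 14 = -17)
L = -66*I*sqrt(5) (L = (sqrt(-5)*(-6 - 5))*(2 - 1*(-4)) = ((I*sqrt(5))*(-11))*(2 + 4) = -11*I*sqrt(5)*6 = -66*I*sqrt(5) ≈ -147.58*I)
(L + H)**2 = (-66*I*sqrt(5) - 17)**2 = (-17 - 66*I*sqrt(5))**2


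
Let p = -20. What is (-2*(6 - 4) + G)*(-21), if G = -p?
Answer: -336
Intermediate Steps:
G = 20 (G = -1*(-20) = 20)
(-2*(6 - 4) + G)*(-21) = (-2*(6 - 4) + 20)*(-21) = (-2*2 + 20)*(-21) = (-4 + 20)*(-21) = 16*(-21) = -336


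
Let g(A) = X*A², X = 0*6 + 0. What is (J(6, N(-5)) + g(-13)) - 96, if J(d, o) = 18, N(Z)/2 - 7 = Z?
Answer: -78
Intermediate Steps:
X = 0 (X = 0 + 0 = 0)
N(Z) = 14 + 2*Z
g(A) = 0 (g(A) = 0*A² = 0)
(J(6, N(-5)) + g(-13)) - 96 = (18 + 0) - 96 = 18 - 96 = -78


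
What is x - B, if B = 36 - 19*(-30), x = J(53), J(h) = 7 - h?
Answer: -652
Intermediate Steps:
x = -46 (x = 7 - 1*53 = 7 - 53 = -46)
B = 606 (B = 36 + 570 = 606)
x - B = -46 - 1*606 = -46 - 606 = -652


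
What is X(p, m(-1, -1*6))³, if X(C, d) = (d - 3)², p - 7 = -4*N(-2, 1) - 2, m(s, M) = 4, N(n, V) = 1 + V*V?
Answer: 1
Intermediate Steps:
N(n, V) = 1 + V²
p = -3 (p = 7 + (-4*(1 + 1²) - 2) = 7 + (-4*(1 + 1) - 2) = 7 + (-4*2 - 2) = 7 + (-8 - 2) = 7 - 10 = -3)
X(C, d) = (-3 + d)²
X(p, m(-1, -1*6))³ = ((-3 + 4)²)³ = (1²)³ = 1³ = 1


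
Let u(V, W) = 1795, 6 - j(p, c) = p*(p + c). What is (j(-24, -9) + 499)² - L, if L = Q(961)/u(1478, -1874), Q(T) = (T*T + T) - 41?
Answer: 146927914/1795 ≈ 81854.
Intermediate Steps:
Q(T) = -41 + T + T² (Q(T) = (T² + T) - 41 = (T + T²) - 41 = -41 + T + T²)
j(p, c) = 6 - p*(c + p) (j(p, c) = 6 - p*(p + c) = 6 - p*(c + p))
L = 924441/1795 (L = (-41 + 961 + 961²)/1795 = (-41 + 961 + 923521)*(1/1795) = 924441*(1/1795) = 924441/1795 ≈ 515.01)
(j(-24, -9) + 499)² - L = ((6 - 1*(-24)² - 1*(-9)*(-24)) + 499)² - 1*924441/1795 = ((6 - 1*576 - 216) + 499)² - 924441/1795 = ((6 - 576 - 216) + 499)² - 924441/1795 = (-786 + 499)² - 924441/1795 = (-287)² - 924441/1795 = 82369 - 924441/1795 = 146927914/1795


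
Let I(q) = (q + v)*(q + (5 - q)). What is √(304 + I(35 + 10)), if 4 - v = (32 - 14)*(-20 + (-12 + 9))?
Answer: 3*√291 ≈ 51.176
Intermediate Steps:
v = 418 (v = 4 - (32 - 14)*(-20 + (-12 + 9)) = 4 - 18*(-20 - 3) = 4 - 18*(-23) = 4 - 1*(-414) = 4 + 414 = 418)
I(q) = 2090 + 5*q (I(q) = (q + 418)*(q + (5 - q)) = (418 + q)*5 = 2090 + 5*q)
√(304 + I(35 + 10)) = √(304 + (2090 + 5*(35 + 10))) = √(304 + (2090 + 5*45)) = √(304 + (2090 + 225)) = √(304 + 2315) = √2619 = 3*√291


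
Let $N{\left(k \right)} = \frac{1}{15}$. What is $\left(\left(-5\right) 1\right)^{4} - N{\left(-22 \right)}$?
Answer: $\frac{9374}{15} \approx 624.93$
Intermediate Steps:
$N{\left(k \right)} = \frac{1}{15}$
$\left(\left(-5\right) 1\right)^{4} - N{\left(-22 \right)} = \left(\left(-5\right) 1\right)^{4} - \frac{1}{15} = \left(-5\right)^{4} - \frac{1}{15} = 625 - \frac{1}{15} = \frac{9374}{15}$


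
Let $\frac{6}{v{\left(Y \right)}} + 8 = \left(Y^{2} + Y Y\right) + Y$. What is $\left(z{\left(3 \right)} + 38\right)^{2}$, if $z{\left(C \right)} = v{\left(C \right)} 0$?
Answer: $1444$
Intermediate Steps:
$v{\left(Y \right)} = \frac{6}{-8 + Y + 2 Y^{2}}$ ($v{\left(Y \right)} = \frac{6}{-8 + \left(\left(Y^{2} + Y Y\right) + Y\right)} = \frac{6}{-8 + \left(\left(Y^{2} + Y^{2}\right) + Y\right)} = \frac{6}{-8 + \left(2 Y^{2} + Y\right)} = \frac{6}{-8 + \left(Y + 2 Y^{2}\right)} = \frac{6}{-8 + Y + 2 Y^{2}}$)
$z{\left(C \right)} = 0$ ($z{\left(C \right)} = \frac{6}{-8 + C + 2 C^{2}} \cdot 0 = 0$)
$\left(z{\left(3 \right)} + 38\right)^{2} = \left(0 + 38\right)^{2} = 38^{2} = 1444$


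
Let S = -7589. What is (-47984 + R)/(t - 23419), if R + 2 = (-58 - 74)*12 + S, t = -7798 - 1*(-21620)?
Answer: 19053/3199 ≈ 5.9559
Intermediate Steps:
t = 13822 (t = -7798 + 21620 = 13822)
R = -9175 (R = -2 + ((-58 - 74)*12 - 7589) = -2 + (-132*12 - 7589) = -2 + (-1584 - 7589) = -2 - 9173 = -9175)
(-47984 + R)/(t - 23419) = (-47984 - 9175)/(13822 - 23419) = -57159/(-9597) = -57159*(-1/9597) = 19053/3199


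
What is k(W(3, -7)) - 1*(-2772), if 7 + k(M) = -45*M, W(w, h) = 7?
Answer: 2450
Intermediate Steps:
k(M) = -7 - 45*M
k(W(3, -7)) - 1*(-2772) = (-7 - 45*7) - 1*(-2772) = (-7 - 315) + 2772 = -322 + 2772 = 2450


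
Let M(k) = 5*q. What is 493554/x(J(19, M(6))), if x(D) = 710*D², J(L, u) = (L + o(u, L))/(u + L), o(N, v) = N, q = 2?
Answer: 246777/355 ≈ 695.15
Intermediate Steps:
M(k) = 10 (M(k) = 5*2 = 10)
J(L, u) = 1 (J(L, u) = (L + u)/(u + L) = (L + u)/(L + u) = 1)
493554/x(J(19, M(6))) = 493554/((710*1²)) = 493554/((710*1)) = 493554/710 = 493554*(1/710) = 246777/355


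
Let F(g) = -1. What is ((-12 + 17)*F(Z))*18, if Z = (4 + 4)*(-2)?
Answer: -90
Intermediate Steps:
Z = -16 (Z = 8*(-2) = -16)
((-12 + 17)*F(Z))*18 = ((-12 + 17)*(-1))*18 = (5*(-1))*18 = -5*18 = -90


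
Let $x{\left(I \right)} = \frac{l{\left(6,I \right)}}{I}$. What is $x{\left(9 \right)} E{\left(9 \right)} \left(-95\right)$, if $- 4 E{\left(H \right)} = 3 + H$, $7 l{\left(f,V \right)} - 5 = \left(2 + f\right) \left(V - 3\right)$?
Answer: $\frac{5035}{21} \approx 239.76$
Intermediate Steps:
$l{\left(f,V \right)} = \frac{5}{7} + \frac{\left(-3 + V\right) \left(2 + f\right)}{7}$ ($l{\left(f,V \right)} = \frac{5}{7} + \frac{\left(2 + f\right) \left(V - 3\right)}{7} = \frac{5}{7} + \frac{\left(2 + f\right) \left(-3 + V\right)}{7} = \frac{5}{7} + \frac{\left(-3 + V\right) \left(2 + f\right)}{7}$)
$x{\left(I \right)} = \frac{- \frac{19}{7} + \frac{8 I}{7}}{I}$ ($x{\left(I \right)} = \frac{- \frac{1}{7} - \frac{18}{7} + \frac{2 I}{7} + \frac{1}{7} I 6}{I} = \frac{- \frac{1}{7} - \frac{18}{7} + \frac{2 I}{7} + \frac{6 I}{7}}{I} = \frac{- \frac{19}{7} + \frac{8 I}{7}}{I}$)
$E{\left(H \right)} = - \frac{3}{4} - \frac{H}{4}$ ($E{\left(H \right)} = - \frac{3 + H}{4} = - \frac{3}{4} - \frac{H}{4}$)
$x{\left(9 \right)} E{\left(9 \right)} \left(-95\right) = \frac{-19 + 8 \cdot 9}{7 \cdot 9} \left(- \frac{3}{4} - \frac{9}{4}\right) \left(-95\right) = \frac{1}{7} \cdot \frac{1}{9} \left(-19 + 72\right) \left(- \frac{3}{4} - \frac{9}{4}\right) \left(-95\right) = \frac{1}{7} \cdot \frac{1}{9} \cdot 53 \left(-3\right) \left(-95\right) = \frac{53}{63} \left(-3\right) \left(-95\right) = \left(- \frac{53}{21}\right) \left(-95\right) = \frac{5035}{21}$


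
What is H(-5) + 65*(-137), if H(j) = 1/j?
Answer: -44526/5 ≈ -8905.2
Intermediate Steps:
H(-5) + 65*(-137) = 1/(-5) + 65*(-137) = -1/5 - 8905 = -44526/5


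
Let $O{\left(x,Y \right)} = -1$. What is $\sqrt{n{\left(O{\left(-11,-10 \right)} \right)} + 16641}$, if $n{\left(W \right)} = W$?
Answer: $16 \sqrt{65} \approx 129.0$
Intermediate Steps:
$\sqrt{n{\left(O{\left(-11,-10 \right)} \right)} + 16641} = \sqrt{-1 + 16641} = \sqrt{16640} = 16 \sqrt{65}$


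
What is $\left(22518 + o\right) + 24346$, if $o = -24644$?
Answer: $22220$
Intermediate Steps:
$\left(22518 + o\right) + 24346 = \left(22518 - 24644\right) + 24346 = -2126 + 24346 = 22220$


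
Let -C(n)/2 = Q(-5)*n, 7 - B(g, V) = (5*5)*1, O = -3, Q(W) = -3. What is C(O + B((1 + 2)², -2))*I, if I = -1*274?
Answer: 34524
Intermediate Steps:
B(g, V) = -18 (B(g, V) = 7 - 5*5 = 7 - 25 = -18)
I = -274
C(n) = 6*n (C(n) = -(-6)*n = 6*n)
C(O + B((1 + 2)², -2))*I = (6*(-3 - 18))*(-274) = (6*(-21))*(-274) = -126*(-274) = 34524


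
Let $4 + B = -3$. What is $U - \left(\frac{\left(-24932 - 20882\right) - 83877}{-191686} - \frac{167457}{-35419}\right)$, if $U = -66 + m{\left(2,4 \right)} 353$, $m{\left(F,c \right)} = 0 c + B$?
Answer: $- \frac{17261213851089}{6789326434} \approx -2542.4$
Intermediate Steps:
$B = -7$ ($B = -4 - 3 = -7$)
$m{\left(F,c \right)} = -7$ ($m{\left(F,c \right)} = 0 c - 7 = 0 - 7 = -7$)
$U = -2537$ ($U = -66 - 2471 = -2537$)
$U - \left(\frac{\left(-24932 - 20882\right) - 83877}{-191686} - \frac{167457}{-35419}\right) = -2537 - \left(\frac{\left(-24932 - 20882\right) - 83877}{-191686} - \frac{167457}{-35419}\right) = -2537 - \left(\left(-45814 - 83877\right) \left(- \frac{1}{191686}\right) - - \frac{167457}{35419}\right) = -2537 - \left(\left(-129691\right) \left(- \frac{1}{191686}\right) + \frac{167457}{35419}\right) = -2537 - \left(\frac{129691}{191686} + \frac{167457}{35419}\right) = -2537 - \frac{36692688031}{6789326434} = - \frac{17261213851089}{6789326434}$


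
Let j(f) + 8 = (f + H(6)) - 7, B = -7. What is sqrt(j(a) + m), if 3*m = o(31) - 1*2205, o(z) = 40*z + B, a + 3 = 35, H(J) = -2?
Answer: I*sqrt(309) ≈ 17.578*I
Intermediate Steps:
a = 32 (a = -3 + 35 = 32)
o(z) = -7 + 40*z (o(z) = 40*z - 7 = -7 + 40*z)
m = -324 (m = ((-7 + 40*31) - 1*2205)/3 = ((-7 + 1240) - 2205)/3 = (1233 - 2205)/3 = (1/3)*(-972) = -324)
j(f) = -17 + f (j(f) = -8 + ((f - 2) - 7) = -8 + ((-2 + f) - 7) = -8 + (-9 + f) = -17 + f)
sqrt(j(a) + m) = sqrt((-17 + 32) - 324) = sqrt(15 - 324) = sqrt(-309) = I*sqrt(309)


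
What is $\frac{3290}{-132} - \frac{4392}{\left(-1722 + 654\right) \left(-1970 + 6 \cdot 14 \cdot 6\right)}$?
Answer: $- \frac{107326943}{4305642} \approx -24.927$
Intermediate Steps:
$\frac{3290}{-132} - \frac{4392}{\left(-1722 + 654\right) \left(-1970 + 6 \cdot 14 \cdot 6\right)} = 3290 \left(- \frac{1}{132}\right) - \frac{4392}{\left(-1068\right) \left(-1970 + 84 \cdot 6\right)} = - \frac{1645}{66} - \frac{4392}{\left(-1068\right) \left(-1970 + 504\right)} = - \frac{1645}{66} - \frac{4392}{\left(-1068\right) \left(-1466\right)} = - \frac{1645}{66} - \frac{4392}{1565688} = - \frac{1645}{66} - \frac{183}{65237} = - \frac{107326943}{4305642}$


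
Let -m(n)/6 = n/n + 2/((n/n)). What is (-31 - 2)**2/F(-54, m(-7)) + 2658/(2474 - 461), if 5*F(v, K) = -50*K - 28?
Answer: 4426187/585112 ≈ 7.5647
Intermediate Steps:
m(n) = -18 (m(n) = -6*(n/n + 2/((n/n))) = -6*(1 + 2/1) = -6*(1 + 2*1) = -6*(1 + 2) = -6*3 = -18)
F(v, K) = -28/5 - 10*K (F(v, K) = (-50*K - 28)/5 = (-28 - 50*K)/5 = -28/5 - 10*K)
(-31 - 2)**2/F(-54, m(-7)) + 2658/(2474 - 461) = (-31 - 2)**2/(-28/5 - 10*(-18)) + 2658/(2474 - 461) = (-33)**2/(-28/5 + 180) + 2658/2013 = 1089/(872/5) + 2658*(1/2013) = 1089*(5/872) + 886/671 = 5445/872 + 886/671 = 4426187/585112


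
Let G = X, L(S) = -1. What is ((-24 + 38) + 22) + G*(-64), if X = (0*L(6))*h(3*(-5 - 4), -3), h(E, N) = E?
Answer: 36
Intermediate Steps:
X = 0 (X = (0*(-1))*(3*(-5 - 4)) = 0*(3*(-9)) = 0*(-27) = 0)
G = 0
((-24 + 38) + 22) + G*(-64) = ((-24 + 38) + 22) + 0*(-64) = (14 + 22) + 0 = 36 + 0 = 36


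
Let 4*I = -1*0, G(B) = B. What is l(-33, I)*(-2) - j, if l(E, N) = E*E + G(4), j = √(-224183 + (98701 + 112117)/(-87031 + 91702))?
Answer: -2186 - 5*I*√21734639961/1557 ≈ -2186.0 - 473.43*I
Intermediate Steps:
j = 5*I*√21734639961/1557 (j = √(-224183 + 210818/4671) = √(-1046947975/4671) = 5*I*√21734639961/1557 ≈ 473.43*I)
I = 0 (I = (-1*0)/4 = (¼)*0 = 0)
l(E, N) = 4 + E² (l(E, N) = E*E + 4 = E² + 4 = 4 + E²)
l(-33, I)*(-2) - j = (4 + (-33)²)*(-2) - 5*I*√21734639961/1557 = (4 + 1089)*(-2) - 5*I*√21734639961/1557 = 1093*(-2) - 5*I*√21734639961/1557 = -2186 - 5*I*√21734639961/1557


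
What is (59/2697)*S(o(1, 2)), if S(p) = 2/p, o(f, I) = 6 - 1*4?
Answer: 59/2697 ≈ 0.021876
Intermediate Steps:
o(f, I) = 2 (o(f, I) = 6 - 4 = 2)
(59/2697)*S(o(1, 2)) = (59/2697)*(2/2) = (59*(1/2697))*(2*(1/2)) = (59/2697)*1 = 59/2697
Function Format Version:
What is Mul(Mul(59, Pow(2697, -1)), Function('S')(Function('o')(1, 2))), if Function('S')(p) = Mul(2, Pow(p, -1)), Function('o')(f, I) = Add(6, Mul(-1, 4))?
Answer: Rational(59, 2697) ≈ 0.021876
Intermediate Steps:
Function('o')(f, I) = 2 (Function('o')(f, I) = Add(6, -4) = 2)
Mul(Mul(59, Pow(2697, -1)), Function('S')(Function('o')(1, 2))) = Mul(Mul(59, Pow(2697, -1)), Mul(2, Pow(2, -1))) = Mul(Mul(59, Rational(1, 2697)), Mul(2, Rational(1, 2))) = Mul(Rational(59, 2697), 1) = Rational(59, 2697)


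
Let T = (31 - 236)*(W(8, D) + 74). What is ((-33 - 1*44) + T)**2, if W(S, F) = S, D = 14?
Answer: 285170769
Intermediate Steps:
T = -16810 (T = (31 - 236)*(8 + 74) = -205*82 = -16810)
((-33 - 1*44) + T)**2 = ((-33 - 1*44) - 16810)**2 = ((-33 - 44) - 16810)**2 = (-77 - 16810)**2 = (-16887)**2 = 285170769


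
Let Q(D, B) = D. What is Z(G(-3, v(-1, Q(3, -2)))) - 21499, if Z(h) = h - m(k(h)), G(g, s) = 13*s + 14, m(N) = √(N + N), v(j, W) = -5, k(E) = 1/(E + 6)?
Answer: -21550 - I*√10/15 ≈ -21550.0 - 0.21082*I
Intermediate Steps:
k(E) = 1/(6 + E)
m(N) = √2*√N (m(N) = √(2*N) = √2*√N)
G(g, s) = 14 + 13*s
Z(h) = h - √2*√(1/(6 + h))
Z(G(-3, v(-1, Q(3, -2)))) - 21499 = ((14 + 13*(-5)) - √2*√(1/(6 + (14 + 13*(-5))))) - 21499 = ((14 - 65) - √2*√(1/(6 + (14 - 65)))) - 21499 = (-51 - √2*√(1/(6 - 51))) - 21499 = (-51 - √2*√(1/(-45))) - 21499 = (-51 - √2*√(-1/45)) - 21499 = (-51 - √2*I*√5/15) - 21499 = (-51 - I*√10/15) - 21499 = -21550 - I*√10/15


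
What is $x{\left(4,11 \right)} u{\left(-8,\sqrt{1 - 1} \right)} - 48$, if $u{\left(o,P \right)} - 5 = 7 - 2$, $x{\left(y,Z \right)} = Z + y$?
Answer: $102$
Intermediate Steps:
$u{\left(o,P \right)} = 10$ ($u{\left(o,P \right)} = 5 + \left(7 - 2\right) = 5 + 5 = 10$)
$x{\left(4,11 \right)} u{\left(-8,\sqrt{1 - 1} \right)} - 48 = \left(11 + 4\right) 10 - 48 = 15 \cdot 10 - 48 = 150 - 48 = 102$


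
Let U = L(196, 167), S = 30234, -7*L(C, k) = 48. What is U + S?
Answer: 211590/7 ≈ 30227.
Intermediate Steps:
L(C, k) = -48/7 (L(C, k) = -⅐*48 = -48/7)
U = -48/7 ≈ -6.8571
U + S = -48/7 + 30234 = 211590/7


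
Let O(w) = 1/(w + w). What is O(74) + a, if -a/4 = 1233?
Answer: -729935/148 ≈ -4932.0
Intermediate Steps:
a = -4932 (a = -4*1233 = -4932)
O(w) = 1/(2*w)
O(74) + a = (½)/74 - 4932 = (½)*(1/74) - 4932 = 1/148 - 4932 = -729935/148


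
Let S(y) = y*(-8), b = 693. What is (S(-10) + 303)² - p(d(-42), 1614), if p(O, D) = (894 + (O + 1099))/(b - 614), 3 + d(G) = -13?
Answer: 11586454/79 ≈ 1.4666e+5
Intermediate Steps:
d(G) = -16 (d(G) = -3 - 13 = -16)
p(O, D) = 1993/79 + O/79 (p(O, D) = (894 + (O + 1099))/(693 - 614) = (894 + (1099 + O))/79 = (1993 + O)*(1/79) = 1993/79 + O/79)
S(y) = -8*y
(S(-10) + 303)² - p(d(-42), 1614) = (-8*(-10) + 303)² - (1993/79 + (1/79)*(-16)) = (80 + 303)² - (1993/79 - 16/79) = 383² - 1*1977/79 = 146689 - 1977/79 = 11586454/79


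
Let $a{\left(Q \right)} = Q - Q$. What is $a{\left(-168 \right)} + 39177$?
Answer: $39177$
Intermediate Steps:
$a{\left(Q \right)} = 0$
$a{\left(-168 \right)} + 39177 = 0 + 39177 = 39177$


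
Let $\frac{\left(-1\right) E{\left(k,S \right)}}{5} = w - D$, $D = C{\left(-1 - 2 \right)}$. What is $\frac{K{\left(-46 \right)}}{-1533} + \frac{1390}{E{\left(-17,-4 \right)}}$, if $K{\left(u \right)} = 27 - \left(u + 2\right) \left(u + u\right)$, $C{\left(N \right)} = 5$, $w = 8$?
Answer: $- \frac{138037}{1533} \approx -90.044$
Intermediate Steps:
$D = 5$
$E{\left(k,S \right)} = -15$ ($E{\left(k,S \right)} = - 5 \left(8 - 5\right) = \left(-5\right) 3 = -15$)
$K{\left(u \right)} = 27 - 2 u \left(2 + u\right)$ ($K{\left(u \right)} = 27 - \left(2 + u\right) 2 u = 27 - 2 u \left(2 + u\right)$)
$\frac{K{\left(-46 \right)}}{-1533} + \frac{1390}{E{\left(-17,-4 \right)}} = \frac{27 - -184 - 2 \left(-46\right)^{2}}{-1533} + \frac{1390}{-15} = \left(27 + 184 - 4232\right) \left(- \frac{1}{1533}\right) + 1390 \left(- \frac{1}{15}\right) = \left(27 + 184 - 4232\right) \left(- \frac{1}{1533}\right) - \frac{278}{3} = \left(-4021\right) \left(- \frac{1}{1533}\right) - \frac{278}{3} = \frac{4021}{1533} - \frac{278}{3} = - \frac{138037}{1533}$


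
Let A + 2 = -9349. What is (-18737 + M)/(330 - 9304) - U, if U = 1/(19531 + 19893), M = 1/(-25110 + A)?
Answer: 1818257165027/870856487424 ≈ 2.0879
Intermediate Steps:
A = -9351 (A = -2 - 9349 = -9351)
M = -1/34461 (M = 1/(-25110 - 9351) = 1/(-34461) = -1/34461 ≈ -2.9018e-5)
U = 1/39424 ≈ 2.5365e-5
(-18737 + M)/(330 - 9304) - U = (-18737 - 1/34461)/(330 - 9304) - 1*1/39424 = -645695758/34461/(-8974) - 1/39424 = -645695758/34461*(-1/8974) - 1/39424 = 322847879/154626507 - 1/39424 = 1818257165027/870856487424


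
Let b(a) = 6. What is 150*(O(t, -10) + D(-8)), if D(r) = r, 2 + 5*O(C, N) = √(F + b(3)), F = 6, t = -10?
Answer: -1260 + 60*√3 ≈ -1156.1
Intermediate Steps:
O(C, N) = -⅖ + 2*√3/5 (O(C, N) = -⅖ + √(6 + 6)/5 = -⅖ + √12/5 = -⅖ + (2*√3)/5 = -⅖ + 2*√3/5)
150*(O(t, -10) + D(-8)) = 150*((-⅖ + 2*√3/5) - 8) = 150*(-42/5 + 2*√3/5) = -1260 + 60*√3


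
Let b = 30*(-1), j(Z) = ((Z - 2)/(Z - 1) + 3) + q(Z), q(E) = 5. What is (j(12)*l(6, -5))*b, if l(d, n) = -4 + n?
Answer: 26460/11 ≈ 2405.5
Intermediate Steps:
j(Z) = 8 + (-2 + Z)/(-1 + Z) (j(Z) = ((Z - 2)/(Z - 1) + 3) + 5 = ((-2 + Z)/(-1 + Z) + 3) + 5 = (3 + (-2 + Z)/(-1 + Z)) + 5 = 8 + (-2 + Z)/(-1 + Z))
b = -30
(j(12)*l(6, -5))*b = (((-10 + 9*12)/(-1 + 12))*(-4 - 5))*(-30) = (((-10 + 108)/11)*(-9))*(-30) = (((1/11)*98)*(-9))*(-30) = ((98/11)*(-9))*(-30) = -882/11*(-30) = 26460/11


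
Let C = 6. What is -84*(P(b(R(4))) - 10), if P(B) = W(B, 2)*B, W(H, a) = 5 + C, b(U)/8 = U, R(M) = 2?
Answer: -13944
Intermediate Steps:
b(U) = 8*U
W(H, a) = 11 (W(H, a) = 5 + 6 = 11)
P(B) = 11*B
-84*(P(b(R(4))) - 10) = -84*(11*(8*2) - 10) = -84*(11*16 - 10) = -84*(176 - 10) = -84*166 = -13944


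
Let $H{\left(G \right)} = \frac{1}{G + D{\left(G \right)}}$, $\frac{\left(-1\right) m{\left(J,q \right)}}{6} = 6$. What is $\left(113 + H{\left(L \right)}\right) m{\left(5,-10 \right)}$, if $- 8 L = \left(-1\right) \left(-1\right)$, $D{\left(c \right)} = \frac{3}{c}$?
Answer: $- \frac{784836}{193} \approx -4066.5$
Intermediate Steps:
$m{\left(J,q \right)} = -36$ ($m{\left(J,q \right)} = \left(-6\right) 6 = -36$)
$L = - \frac{1}{8}$ ($L = - \frac{\left(-1\right) \left(-1\right)}{8} = \left(- \frac{1}{8}\right) 1 = - \frac{1}{8} \approx -0.125$)
$H{\left(G \right)} = \frac{1}{G + \frac{3}{G}}$
$\left(113 + H{\left(L \right)}\right) m{\left(5,-10 \right)} = \left(113 - \frac{1}{8 \left(3 + \left(- \frac{1}{8}\right)^{2}\right)}\right) \left(-36\right) = \left(113 - \frac{1}{8 \left(3 + \frac{1}{64}\right)}\right) \left(-36\right) = \left(113 - \frac{1}{8 \cdot \frac{193}{64}}\right) \left(-36\right) = \left(113 - \frac{8}{193}\right) \left(-36\right) = \frac{21801}{193} \left(-36\right) = - \frac{784836}{193}$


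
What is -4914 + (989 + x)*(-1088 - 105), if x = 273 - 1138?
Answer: -152846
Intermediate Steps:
x = -865
-4914 + (989 + x)*(-1088 - 105) = -4914 + (989 - 865)*(-1088 - 105) = -4914 + 124*(-1193) = -4914 - 147932 = -152846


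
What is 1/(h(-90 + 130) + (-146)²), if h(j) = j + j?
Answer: 1/21396 ≈ 4.6738e-5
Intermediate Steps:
h(j) = 2*j
1/(h(-90 + 130) + (-146)²) = 1/(2*(-90 + 130) + (-146)²) = 1/(2*40 + 21316) = 1/(80 + 21316) = 1/21396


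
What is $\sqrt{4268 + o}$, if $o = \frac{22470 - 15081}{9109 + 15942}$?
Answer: $\frac{\sqrt{2678579602907}}{25051} \approx 65.332$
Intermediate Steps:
$o = \frac{7389}{25051} \approx 0.29496$
$\sqrt{4268 + o} = \sqrt{4268 + \frac{7389}{25051}} = \sqrt{\frac{106925057}{25051}} = \frac{\sqrt{2678579602907}}{25051}$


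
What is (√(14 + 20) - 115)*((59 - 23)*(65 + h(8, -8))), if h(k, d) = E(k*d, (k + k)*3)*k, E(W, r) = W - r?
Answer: 3440340 - 29916*√34 ≈ 3.2659e+6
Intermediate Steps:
h(k, d) = k*(-6*k + d*k) (h(k, d) = (k*d - (k + k)*3)*k = (d*k - 2*k*3)*k = (d*k - 6*k)*k = (-6*k + d*k)*k = k*(-6*k + d*k))
(√(14 + 20) - 115)*((59 - 23)*(65 + h(8, -8))) = (√(14 + 20) - 115)*((59 - 23)*(65 + 8²*(-6 - 8))) = (√34 - 115)*(36*(65 + 64*(-14))) = (-115 + √34)*(36*(65 - 896)) = (-115 + √34)*(36*(-831)) = (-115 + √34)*(-29916) = 3440340 - 29916*√34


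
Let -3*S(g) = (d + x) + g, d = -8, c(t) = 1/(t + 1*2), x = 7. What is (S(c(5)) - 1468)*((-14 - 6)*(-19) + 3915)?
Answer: -44126830/7 ≈ -6.3038e+6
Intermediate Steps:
c(t) = 1/(2 + t) (c(t) = 1/(t + 2) = 1/(2 + t))
S(g) = ⅓ - g/3 (S(g) = -((-8 + 7) + g)/3 = -(-1 + g)/3 = ⅓ - g/3)
(S(c(5)) - 1468)*((-14 - 6)*(-19) + 3915) = ((⅓ - 1/(3*(2 + 5))) - 1468)*((-14 - 6)*(-19) + 3915) = ((⅓ - ⅓/7) - 1468)*(-20*(-19) + 3915) = ((⅓ - ⅓*⅐) - 1468)*(380 + 3915) = ((⅓ - 1/21) - 1468)*4295 = (2/7 - 1468)*4295 = -10274/7*4295 = -44126830/7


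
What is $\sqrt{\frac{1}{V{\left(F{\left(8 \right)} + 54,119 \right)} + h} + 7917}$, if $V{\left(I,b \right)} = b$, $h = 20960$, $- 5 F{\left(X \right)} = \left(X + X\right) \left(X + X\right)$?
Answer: $\frac{2 \sqrt{879428759269}}{21079} \approx 88.978$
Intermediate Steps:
$F{\left(X \right)} = - \frac{4 X^{2}}{5}$ ($F{\left(X \right)} = - \frac{\left(X + X\right) \left(X + X\right)}{5} = - \frac{2 X 2 X}{5} = - \frac{4 X^{2}}{5}$)
$\sqrt{\frac{1}{V{\left(F{\left(8 \right)} + 54,119 \right)} + h} + 7917} = \sqrt{\frac{1}{119 + 20960} + 7917} = \sqrt{\frac{1}{21079} + 7917} = \sqrt{\frac{166882444}{21079}} = \frac{2 \sqrt{879428759269}}{21079}$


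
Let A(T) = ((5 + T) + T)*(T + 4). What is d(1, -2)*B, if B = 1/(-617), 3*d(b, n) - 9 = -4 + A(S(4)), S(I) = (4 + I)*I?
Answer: -2489/1851 ≈ -1.3447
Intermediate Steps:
S(I) = I*(4 + I)
A(T) = (4 + T)*(5 + 2*T) (A(T) = (5 + 2*T)*(4 + T) = (4 + T)*(5 + 2*T))
d(b, n) = 2489/3 (d(b, n) = 3 + (-4 + (20 + 2*(4*(4 + 4))² + 13*(4*(4 + 4))))/3 = 3 + (-4 + (20 + 2*(4*8)² + 13*(4*8)))/3 = 3 + (-4 + (20 + 2*32² + 13*32))/3 = 3 + (-4 + (20 + 2*1024 + 416))/3 = 3 + (-4 + (20 + 2048 + 416))/3 = 3 + (-4 + 2484)/3 = 3 + (⅓)*2480 = 3 + 2480/3 = 2489/3)
B = -1/617 ≈ -0.0016207
d(1, -2)*B = (2489/3)*(-1/617) = -2489/1851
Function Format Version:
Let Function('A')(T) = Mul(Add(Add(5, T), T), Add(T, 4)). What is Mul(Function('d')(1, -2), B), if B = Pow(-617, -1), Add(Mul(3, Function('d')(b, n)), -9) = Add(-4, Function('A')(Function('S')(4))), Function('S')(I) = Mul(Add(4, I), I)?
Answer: Rational(-2489, 1851) ≈ -1.3447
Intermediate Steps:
Function('S')(I) = Mul(I, Add(4, I))
Function('A')(T) = Mul(Add(4, T), Add(5, Mul(2, T))) (Function('A')(T) = Mul(Add(5, Mul(2, T)), Add(4, T)) = Mul(Add(4, T), Add(5, Mul(2, T))))
Function('d')(b, n) = Rational(2489, 3) (Function('d')(b, n) = Add(3, Mul(Rational(1, 3), Add(-4, Add(20, Mul(2, Pow(Mul(4, Add(4, 4)), 2)), Mul(13, Mul(4, Add(4, 4))))))) = Add(3, Mul(Rational(1, 3), Add(-4, Add(20, Mul(2, Pow(Mul(4, 8), 2)), Mul(13, Mul(4, 8)))))) = Add(3, Mul(Rational(1, 3), Add(-4, Add(20, Mul(2, Pow(32, 2)), Mul(13, 32))))) = Add(3, Mul(Rational(1, 3), Add(-4, Add(20, Mul(2, 1024), 416)))) = Add(3, Mul(Rational(1, 3), Add(-4, Add(20, 2048, 416)))) = Add(3, Mul(Rational(1, 3), Add(-4, 2484))) = Add(3, Mul(Rational(1, 3), 2480)) = Add(3, Rational(2480, 3)) = Rational(2489, 3))
B = Rational(-1, 617) ≈ -0.0016207
Mul(Function('d')(1, -2), B) = Mul(Rational(2489, 3), Rational(-1, 617)) = Rational(-2489, 1851)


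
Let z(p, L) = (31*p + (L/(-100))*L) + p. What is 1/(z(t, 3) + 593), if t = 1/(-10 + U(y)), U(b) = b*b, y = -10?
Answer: 900/533939 ≈ 0.0016856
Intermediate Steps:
U(b) = b²
t = 1/90 (t = 1/(-10 + (-10)²) = 1/(-10 + 100) = 1/90 ≈ 0.011111)
z(p, L) = 32*p - L²/100 (z(p, L) = (31*p + (L*(-1/100))*L) + p = (31*p + (-L/100)*L) + p = (31*p - L²/100) + p = 32*p - L²/100)
1/(z(t, 3) + 593) = 1/((32*(1/90) - 1/100*3²) + 593) = 1/((16/45 - 1/100*9) + 593) = 1/((16/45 - 9/100) + 593) = 1/(239/900 + 593) = 1/(533939/900) = 900/533939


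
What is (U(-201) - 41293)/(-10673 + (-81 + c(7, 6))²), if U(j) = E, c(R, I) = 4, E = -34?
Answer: 41327/4744 ≈ 8.7114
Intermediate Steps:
U(j) = -34
(U(-201) - 41293)/(-10673 + (-81 + c(7, 6))²) = (-34 - 41293)/(-10673 + (-81 + 4)²) = -41327/(-10673 + (-77)²) = -41327/(-10673 + 5929) = -41327/(-4744) = -41327*(-1/4744) = 41327/4744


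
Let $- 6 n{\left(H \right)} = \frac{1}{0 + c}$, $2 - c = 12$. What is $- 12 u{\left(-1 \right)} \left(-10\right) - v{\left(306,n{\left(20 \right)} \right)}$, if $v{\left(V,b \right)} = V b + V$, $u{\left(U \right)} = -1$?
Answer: $- \frac{4311}{10} \approx -431.1$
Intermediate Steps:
$c = -10$ ($c = 2 - 12 = -10$)
$n{\left(H \right)} = \frac{1}{60}$ ($n{\left(H \right)} = - \frac{1}{6 \left(0 - 10\right)} = - \frac{1}{6 \left(-10\right)} = \left(- \frac{1}{6}\right) \left(- \frac{1}{10}\right) = \frac{1}{60}$)
$v{\left(V,b \right)} = V + V b$
$- 12 u{\left(-1 \right)} \left(-10\right) - v{\left(306,n{\left(20 \right)} \right)} = \left(-12\right) \left(-1\right) \left(-10\right) - 306 \left(1 + \frac{1}{60}\right) = 12 \left(-10\right) - 306 \cdot \frac{61}{60} = -120 - \frac{3111}{10} = - \frac{4311}{10}$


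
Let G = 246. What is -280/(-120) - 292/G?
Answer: 47/41 ≈ 1.1463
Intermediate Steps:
-280/(-120) - 292/G = -280/(-120) - 292/246 = -280*(-1/120) - 292*1/246 = 7/3 - 146/123 = 47/41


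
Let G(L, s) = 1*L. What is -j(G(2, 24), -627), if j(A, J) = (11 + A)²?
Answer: -169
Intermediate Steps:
G(L, s) = L
-j(G(2, 24), -627) = -(11 + 2)² = -1*13² = -1*169 = -169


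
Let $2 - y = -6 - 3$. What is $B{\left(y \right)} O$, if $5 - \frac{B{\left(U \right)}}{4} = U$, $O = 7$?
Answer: $-168$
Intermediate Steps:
$y = 11$ ($y = 2 - \left(-6 - 3\right) = 2 - -9 = 2 + 9 = 11$)
$B{\left(U \right)} = 20 - 4 U$
$B{\left(y \right)} O = \left(20 - 44\right) 7 = \left(-24\right) 7 = -168$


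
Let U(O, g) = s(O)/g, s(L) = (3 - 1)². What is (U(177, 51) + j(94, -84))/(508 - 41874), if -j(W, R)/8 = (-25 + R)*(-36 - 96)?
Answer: 2935150/1054833 ≈ 2.7826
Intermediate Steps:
s(L) = 4 (s(L) = 2² = 4)
j(W, R) = -26400 + 1056*R (j(W, R) = -8*(-25 + R)*(-36 - 96) = -8*(-25 + R)*(-132) = -8*(3300 - 132*R) = -26400 + 1056*R)
U(O, g) = 4/g
(U(177, 51) + j(94, -84))/(508 - 41874) = (4/51 + (-26400 + 1056*(-84)))/(508 - 41874) = (4*(1/51) + (-26400 - 88704))/(-41366) = (4/51 - 115104)*(-1/41366) = -5870300/51*(-1/41366) = 2935150/1054833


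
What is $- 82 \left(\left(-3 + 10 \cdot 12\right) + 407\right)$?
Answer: $-42968$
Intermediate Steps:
$- 82 \left(\left(-3 + 10 \cdot 12\right) + 407\right) = - 82 \left(\left(-3 + 120\right) + 407\right) = - 82 \left(117 + 407\right) = \left(-82\right) 524 = -42968$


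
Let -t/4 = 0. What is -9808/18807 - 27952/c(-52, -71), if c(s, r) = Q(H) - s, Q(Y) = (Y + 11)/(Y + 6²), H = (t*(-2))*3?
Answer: -18943425968/35413581 ≈ -534.92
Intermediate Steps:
t = 0 (t = -4*0 = 0)
H = 0 (H = (0*(-2))*3 = 0*3 = 0)
Q(Y) = (11 + Y)/(36 + Y) (Q(Y) = (11 + Y)/(Y + 36) = (11 + Y)/(36 + Y))
c(s, r) = 11/36 - s (c(s, r) = (11 + 0)/(36 + 0) - s = 11/36 - s)
-9808/18807 - 27952/c(-52, -71) = -9808/18807 - 27952/(11/36 - 1*(-52)) = -9808*1/18807 - 27952/(11/36 + 52) = -9808/18807 - 27952/1883/36 = -9808/18807 - 27952*36/1883 = -9808/18807 - 1006272/1883 = -18943425968/35413581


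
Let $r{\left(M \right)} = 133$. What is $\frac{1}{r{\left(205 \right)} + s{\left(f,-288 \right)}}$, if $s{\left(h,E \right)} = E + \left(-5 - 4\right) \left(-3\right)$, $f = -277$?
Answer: $- \frac{1}{128} \approx -0.0078125$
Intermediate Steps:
$s{\left(h,E \right)} = 27 + E$ ($s{\left(h,E \right)} = E + \left(-5 - 4\right) \left(-3\right) = E - -27 = E + 27 = 27 + E$)
$\frac{1}{r{\left(205 \right)} + s{\left(f,-288 \right)}} = \frac{1}{133 + \left(27 - 288\right)} = \frac{1}{133 - 261} = \frac{1}{-128} = - \frac{1}{128}$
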